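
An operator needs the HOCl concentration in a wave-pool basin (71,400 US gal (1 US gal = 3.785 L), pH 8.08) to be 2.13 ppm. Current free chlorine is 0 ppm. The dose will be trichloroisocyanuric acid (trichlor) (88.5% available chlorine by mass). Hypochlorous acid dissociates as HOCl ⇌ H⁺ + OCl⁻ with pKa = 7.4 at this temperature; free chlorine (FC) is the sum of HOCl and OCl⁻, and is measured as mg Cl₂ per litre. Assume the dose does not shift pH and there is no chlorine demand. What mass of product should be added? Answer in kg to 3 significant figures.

3.76 kg

Volume: 71,400 US gal × 3.785 L/gal = 270,249 L.
[OCl⁻]/[HOCl] = 10^(pH − pKa) = 10^(8.08 − 7.4) = 4.786; fraction as HOCl = 1/(1 + 4.786) = 0.1728.
Free chlorine required for 2.13 ppm HOCl: 2.13 / 0.1728 = 12.32 ppm.
FC to add: 12.32 − 0 = 12.32 mg/L as Cl₂.
Cl₂ equivalent: 12.32 mg/L × 270,249 L = 3331 g.
Product at 88.5% available Cl: 3331 / 0.885 = 3764 g.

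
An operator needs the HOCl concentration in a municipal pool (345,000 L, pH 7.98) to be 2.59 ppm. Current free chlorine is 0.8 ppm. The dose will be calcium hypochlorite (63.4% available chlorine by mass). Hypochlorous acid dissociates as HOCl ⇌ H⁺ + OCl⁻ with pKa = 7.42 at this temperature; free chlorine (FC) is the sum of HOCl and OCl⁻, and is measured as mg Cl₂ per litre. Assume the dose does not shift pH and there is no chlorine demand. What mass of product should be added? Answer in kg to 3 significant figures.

6.09 kg

[OCl⁻]/[HOCl] = 10^(pH − pKa) = 10^(7.98 − 7.42) = 3.631; fraction as HOCl = 1/(1 + 3.631) = 0.2159.
Free chlorine required for 2.59 ppm HOCl: 2.59 / 0.2159 = 11.99 ppm.
FC to add: 11.99 − 0.8 = 11.19 mg/L as Cl₂.
Cl₂ equivalent: 11.19 mg/L × 345,000 L = 3862 g.
Product at 63.4% available Cl: 3862 / 0.634 = 6091 g.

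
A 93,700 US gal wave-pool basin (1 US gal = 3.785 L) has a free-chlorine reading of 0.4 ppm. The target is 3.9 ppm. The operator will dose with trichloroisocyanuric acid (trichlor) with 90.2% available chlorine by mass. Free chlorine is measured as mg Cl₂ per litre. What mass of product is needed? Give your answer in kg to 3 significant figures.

Volume: 93,700 US gal × 3.785 L/gal = 354,654 L.
Chlorine deficit: 3.9 − 0.4 = 3.5 ppm = 3.5 mg/L as Cl₂.
Cl₂ equivalent needed: 3.5 mg/L × 354,654 L = 1,241,000 mg = 1241 g.
Product at 90.2% available chlorine: 1241 / 0.902 = 1376 g.

1.38 kg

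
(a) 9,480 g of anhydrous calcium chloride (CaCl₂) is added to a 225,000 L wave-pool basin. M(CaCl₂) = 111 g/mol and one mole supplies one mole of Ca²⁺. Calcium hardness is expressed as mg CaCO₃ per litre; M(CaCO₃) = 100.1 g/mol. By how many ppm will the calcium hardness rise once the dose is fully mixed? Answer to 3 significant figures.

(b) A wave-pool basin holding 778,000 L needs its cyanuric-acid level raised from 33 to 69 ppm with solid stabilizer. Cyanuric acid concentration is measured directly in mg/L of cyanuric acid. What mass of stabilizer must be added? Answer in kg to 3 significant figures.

(a) Moles of Ca²⁺: 9,480 g ÷ 111 g/mol = 85.41 mol.
(a) As CaCO₃: 85.41 mol × 100.1 g/mol = 8549 g.
(a) Rise: 8549 g / 225,000 L × 1000 = 38 mg/L.

(b) CYA to add: (69 − 33) = 36 mg/L × 778,000 L = 28,010 g cyanuric acid.

(a) 38.0 ppm; (b) 28.0 kg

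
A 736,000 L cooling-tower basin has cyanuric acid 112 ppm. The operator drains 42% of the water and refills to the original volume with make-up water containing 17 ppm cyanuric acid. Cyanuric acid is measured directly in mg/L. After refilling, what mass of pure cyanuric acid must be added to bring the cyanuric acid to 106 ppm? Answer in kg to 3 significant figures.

After draining 42% and refilling: 112 × 0.58 + 17 × 0.42 = 72.1 ppm.
Deficit to target: 106 − 72.1 = 33.9 mg/L.
Mass: 33.9 mg/L × 736,000 L = 24,950 g cyanuric acid.

25.0 kg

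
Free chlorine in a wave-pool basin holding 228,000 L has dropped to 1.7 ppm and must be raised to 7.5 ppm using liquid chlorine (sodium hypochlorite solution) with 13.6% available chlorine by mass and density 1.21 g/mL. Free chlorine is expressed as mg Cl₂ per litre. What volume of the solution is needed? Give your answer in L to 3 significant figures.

Chlorine deficit: 7.5 − 1.7 = 5.8 ppm = 5.8 mg/L as Cl₂.
Cl₂ equivalent needed: 5.8 mg/L × 228,000 L = 1,322,000 mg = 1322 g.
Product at 13.6% available chlorine: 1322 / 0.136 = 9724 g.
Volume at density 1.21 g/mL: 9724 g ÷ 1.21 g/mL = 8036 mL.

8.04 L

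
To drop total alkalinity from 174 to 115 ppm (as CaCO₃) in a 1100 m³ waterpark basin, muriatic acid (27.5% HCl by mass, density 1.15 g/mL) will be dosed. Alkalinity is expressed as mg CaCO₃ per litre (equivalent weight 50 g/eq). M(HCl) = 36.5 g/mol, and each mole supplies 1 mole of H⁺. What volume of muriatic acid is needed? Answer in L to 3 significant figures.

Volume: 1100 m³ = 1,100,000 L.
Alkalinity to neutralize: (174 − 115) = 59 mg/L as CaCO₃ × 1,100,000 L = 64,900 g as CaCO₃.
Equivalents of H⁺ required: 64,900 ÷ 50 g/eq = 1298 eq = 1298 mol HCl.
Mass of HCl: 1298 × 36.5 = 47,380 g.
Mass of 27.5% solution: 47,380 / 0.275 = 172,300 g.
Volume: 172,300 g ÷ 1.15 g/mL = 149,800 mL.

150 L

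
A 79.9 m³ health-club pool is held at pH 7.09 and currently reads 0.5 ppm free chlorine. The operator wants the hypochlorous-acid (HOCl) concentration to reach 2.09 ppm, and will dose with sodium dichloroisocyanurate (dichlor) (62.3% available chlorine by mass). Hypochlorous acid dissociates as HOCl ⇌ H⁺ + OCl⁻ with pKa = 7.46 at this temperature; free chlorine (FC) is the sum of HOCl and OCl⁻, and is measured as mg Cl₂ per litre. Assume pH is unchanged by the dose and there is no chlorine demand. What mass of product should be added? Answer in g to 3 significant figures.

318 g

Volume: 79.9 m³ = 79,900 L.
[OCl⁻]/[HOCl] = 10^(pH − pKa) = 10^(7.09 − 7.46) = 0.4266; fraction as HOCl = 1/(1 + 0.4266) = 0.701.
Free chlorine required for 2.09 ppm HOCl: 2.09 / 0.701 = 2.982 ppm.
FC to add: 2.982 − 0.5 = 2.482 mg/L as Cl₂.
Cl₂ equivalent: 2.482 mg/L × 79,900 L = 198.3 g.
Product at 62.3% available Cl: 198.3 / 0.623 = 318.3 g.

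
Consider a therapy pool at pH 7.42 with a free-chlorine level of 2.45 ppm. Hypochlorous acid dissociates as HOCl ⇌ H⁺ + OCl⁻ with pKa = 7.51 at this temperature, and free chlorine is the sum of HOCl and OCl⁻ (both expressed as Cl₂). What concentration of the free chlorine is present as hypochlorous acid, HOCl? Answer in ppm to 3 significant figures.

1.35 ppm

[OCl⁻]/[HOCl] = 10^(pH − pKa) = 10^(7.42 − 7.51) = 10^-0.09 = 0.8128.
Fraction as HOCl = 1 / (1 + 0.8128) = 0.5516.
HOCl = 0.5516 × 2.45 ppm = 1.351 ppm.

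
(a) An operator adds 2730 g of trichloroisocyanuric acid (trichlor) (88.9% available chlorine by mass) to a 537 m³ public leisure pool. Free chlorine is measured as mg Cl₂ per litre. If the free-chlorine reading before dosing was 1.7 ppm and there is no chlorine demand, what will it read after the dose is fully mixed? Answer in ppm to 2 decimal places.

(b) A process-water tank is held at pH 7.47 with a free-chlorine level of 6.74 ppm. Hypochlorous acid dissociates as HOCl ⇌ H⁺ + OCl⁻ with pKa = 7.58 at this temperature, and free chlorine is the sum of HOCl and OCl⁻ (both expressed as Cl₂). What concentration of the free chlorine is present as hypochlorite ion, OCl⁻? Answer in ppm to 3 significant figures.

(a) 6.22 ppm; (b) 2.95 ppm

(a) Volume: 537 m³ = 537,000 L.
(a) Available chlorine delivered: 2730 g × 0.889 = 2427 g as Cl₂.
(a) Concentration rise: 2427 g / 537,000 L = 4.519 mg/L = 4.52 ppm.
(a) Final FC: 1.7 + 4.52 = 6.22 ppm.

(b) [OCl⁻]/[HOCl] = 10^(pH − pKa) = 10^(7.47 − 7.58) = 10^-0.11 = 0.7762.
(b) Fraction as HOCl = 1 / (1 + 0.7762) = 0.563.
(b) OCl⁻ = (1 − 0.563) × 6.74 ppm = 2.945 ppm.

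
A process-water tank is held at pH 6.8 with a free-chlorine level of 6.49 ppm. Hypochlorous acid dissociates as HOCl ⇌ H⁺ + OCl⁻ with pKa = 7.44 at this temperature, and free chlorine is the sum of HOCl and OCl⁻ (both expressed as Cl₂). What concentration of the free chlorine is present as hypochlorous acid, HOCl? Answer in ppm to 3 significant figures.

5.28 ppm

[OCl⁻]/[HOCl] = 10^(pH − pKa) = 10^(6.8 − 7.44) = 10^-0.64 = 0.2291.
Fraction as HOCl = 1 / (1 + 0.2291) = 0.8136.
HOCl = 0.8136 × 6.49 ppm = 5.28 ppm.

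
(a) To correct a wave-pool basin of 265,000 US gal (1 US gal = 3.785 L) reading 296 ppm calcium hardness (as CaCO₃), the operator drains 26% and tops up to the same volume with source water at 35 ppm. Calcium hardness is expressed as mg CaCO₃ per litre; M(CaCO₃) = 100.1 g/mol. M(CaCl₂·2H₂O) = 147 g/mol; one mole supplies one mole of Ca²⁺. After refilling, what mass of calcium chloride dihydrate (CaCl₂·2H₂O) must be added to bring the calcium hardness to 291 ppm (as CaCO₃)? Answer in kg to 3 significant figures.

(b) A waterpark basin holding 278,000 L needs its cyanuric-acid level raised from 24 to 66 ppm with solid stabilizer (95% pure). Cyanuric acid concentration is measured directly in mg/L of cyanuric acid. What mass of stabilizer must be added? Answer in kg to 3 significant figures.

(a) 92.6 kg; (b) 12.3 kg

(a) Volume: 265,000 US gal × 3.785 L/gal = 1,003,025 L.
(a) After draining 26% and refilling: 296 × 0.74 + 35 × 0.26 = 228.14 ppm.
(a) Deficit to target: 291 − 228.14 = 62.86 mg/L.
(a) As CaCO₃: 62.86 mg/L × 1,003,025 L = 63,050 g; ÷ 100.1 = 629.9 mol Ca²⁺.
(a) Mass: 629.9 × 147 = 92,590 g.

(b) CYA to add: (66 − 24) = 42 mg/L × 278,000 L = 11,680 g cyanuric acid.
(b) At 95% purity: 11,680 / 0.95 = 12,290 g product.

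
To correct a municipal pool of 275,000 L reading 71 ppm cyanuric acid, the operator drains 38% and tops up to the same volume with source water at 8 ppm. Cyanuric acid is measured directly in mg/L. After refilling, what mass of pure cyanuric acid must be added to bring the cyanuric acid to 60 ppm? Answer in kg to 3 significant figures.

3.56 kg

After draining 38% and refilling: 71 × 0.62 + 8 × 0.38 = 47.06 ppm.
Deficit to target: 60 − 47.06 = 12.94 mg/L.
Mass: 12.94 mg/L × 275,000 L = 3558 g cyanuric acid.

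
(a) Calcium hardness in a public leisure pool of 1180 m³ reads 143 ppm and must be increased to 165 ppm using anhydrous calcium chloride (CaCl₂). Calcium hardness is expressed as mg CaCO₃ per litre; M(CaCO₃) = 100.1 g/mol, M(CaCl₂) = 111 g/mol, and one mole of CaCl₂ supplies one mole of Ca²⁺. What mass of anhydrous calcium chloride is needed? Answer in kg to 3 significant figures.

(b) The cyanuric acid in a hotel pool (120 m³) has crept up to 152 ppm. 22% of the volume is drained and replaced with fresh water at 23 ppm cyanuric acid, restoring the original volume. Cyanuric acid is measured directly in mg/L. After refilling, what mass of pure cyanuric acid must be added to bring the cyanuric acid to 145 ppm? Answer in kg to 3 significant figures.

(a) Volume: 1180 m³ = 1,180,000 L.
(a) Hardness to add: (165 − 143) = 22 mg/L as CaCO₃ × 1,180,000 L = 25,960 g as CaCO₃.
(a) Moles of Ca²⁺ (1 mol Ca²⁺ ≡ 1 mol CaCO₃): 25,960 / 100.1 g/mol = 259.3 mol.
(a) Mass of CaCl₂: 259.3 × 111 = 28,790 g.

(b) Volume: 120 m³ = 120,000 L.
(b) After draining 22% and refilling: 152 × 0.78 + 23 × 0.22 = 123.62 ppm.
(b) Deficit to target: 145 − 123.62 = 21.38 mg/L.
(b) Mass: 21.38 mg/L × 120,000 L = 2566 g cyanuric acid.

(a) 28.8 kg; (b) 2.57 kg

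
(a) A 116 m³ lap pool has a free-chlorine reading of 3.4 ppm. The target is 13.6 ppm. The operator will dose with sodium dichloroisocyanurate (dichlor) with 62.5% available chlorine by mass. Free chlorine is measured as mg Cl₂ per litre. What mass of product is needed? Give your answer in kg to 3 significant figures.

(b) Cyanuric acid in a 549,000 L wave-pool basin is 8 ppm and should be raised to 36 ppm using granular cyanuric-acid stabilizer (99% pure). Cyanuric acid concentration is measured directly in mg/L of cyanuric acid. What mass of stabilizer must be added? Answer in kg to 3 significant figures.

(a) 1.89 kg; (b) 15.5 kg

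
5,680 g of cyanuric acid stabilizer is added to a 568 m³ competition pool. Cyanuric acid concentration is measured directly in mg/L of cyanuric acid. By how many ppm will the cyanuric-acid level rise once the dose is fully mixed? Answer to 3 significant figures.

Volume: 568 m³ = 568,000 L.
Rise: 5,680 g / 568,000 L × 1000 = 10 mg/L.

10.0 ppm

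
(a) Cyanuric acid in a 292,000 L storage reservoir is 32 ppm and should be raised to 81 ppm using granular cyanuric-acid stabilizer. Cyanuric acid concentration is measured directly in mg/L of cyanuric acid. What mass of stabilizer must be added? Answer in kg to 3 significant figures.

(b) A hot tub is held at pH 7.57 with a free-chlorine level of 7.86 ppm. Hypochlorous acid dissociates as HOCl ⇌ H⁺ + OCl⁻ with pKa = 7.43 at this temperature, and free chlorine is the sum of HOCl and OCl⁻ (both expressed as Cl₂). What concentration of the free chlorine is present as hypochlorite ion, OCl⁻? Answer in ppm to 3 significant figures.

(a) 14.3 kg; (b) 4.56 ppm

(a) CYA to add: (81 − 32) = 49 mg/L × 292,000 L = 14,310 g cyanuric acid.

(b) [OCl⁻]/[HOCl] = 10^(pH − pKa) = 10^(7.57 − 7.43) = 10^0.14 = 1.38.
(b) Fraction as HOCl = 1 / (1 + 1.38) = 0.4201.
(b) OCl⁻ = (1 − 0.4201) × 7.86 ppm = 4.558 ppm.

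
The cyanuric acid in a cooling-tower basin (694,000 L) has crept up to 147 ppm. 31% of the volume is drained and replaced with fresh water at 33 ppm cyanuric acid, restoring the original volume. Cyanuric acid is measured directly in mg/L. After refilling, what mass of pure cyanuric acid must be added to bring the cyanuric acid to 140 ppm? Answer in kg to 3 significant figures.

19.7 kg

After draining 31% and refilling: 147 × 0.69 + 33 × 0.31 = 111.66 ppm.
Deficit to target: 140 − 111.66 = 28.34 mg/L.
Mass: 28.34 mg/L × 694,000 L = 19,670 g cyanuric acid.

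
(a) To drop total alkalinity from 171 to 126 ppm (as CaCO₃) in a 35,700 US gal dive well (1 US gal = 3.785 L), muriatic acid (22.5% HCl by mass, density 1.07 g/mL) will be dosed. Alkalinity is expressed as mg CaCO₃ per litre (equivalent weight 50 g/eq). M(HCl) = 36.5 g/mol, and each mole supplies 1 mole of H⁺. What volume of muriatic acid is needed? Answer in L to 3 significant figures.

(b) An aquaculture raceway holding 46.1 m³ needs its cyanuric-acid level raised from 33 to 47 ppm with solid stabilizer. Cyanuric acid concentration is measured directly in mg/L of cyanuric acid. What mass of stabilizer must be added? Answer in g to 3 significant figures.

(a) 18.4 L; (b) 645 g

(a) Volume: 35,700 US gal × 3.785 L/gal = 135,124 L.
(a) Alkalinity to neutralize: (171 − 126) = 45 mg/L as CaCO₃ × 135,124 L = 6081 g as CaCO₃.
(a) Equivalents of H⁺ required: 6081 ÷ 50 g/eq = 121.6 eq = 121.6 mol HCl.
(a) Mass of HCl: 121.6 × 36.5 = 4439 g.
(a) Mass of 22.5% solution: 4439 / 0.225 = 19,730 g.
(a) Volume: 19,730 g ÷ 1.07 g/mL = 18,440 mL.

(b) Volume: 46.1 m³ = 46,100 L.
(b) CYA to add: (47 − 33) = 14 mg/L × 46,100 L = 645.4 g cyanuric acid.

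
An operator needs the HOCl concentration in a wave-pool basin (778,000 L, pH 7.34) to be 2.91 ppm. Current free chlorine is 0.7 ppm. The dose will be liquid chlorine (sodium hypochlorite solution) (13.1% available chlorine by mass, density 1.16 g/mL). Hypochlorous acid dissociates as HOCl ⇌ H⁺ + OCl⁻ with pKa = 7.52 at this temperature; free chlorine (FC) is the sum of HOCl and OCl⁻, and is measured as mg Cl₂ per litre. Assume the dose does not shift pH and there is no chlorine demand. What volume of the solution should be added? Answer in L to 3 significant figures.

[OCl⁻]/[HOCl] = 10^(pH − pKa) = 10^(7.34 − 7.52) = 0.6607; fraction as HOCl = 1/(1 + 0.6607) = 0.6022.
Free chlorine required for 2.91 ppm HOCl: 2.91 / 0.6022 = 4.833 ppm.
FC to add: 4.833 − 0.7 = 4.133 mg/L as Cl₂.
Cl₂ equivalent: 4.133 mg/L × 778,000 L = 3215 g.
Product at 13.1% available Cl: 3215 / 0.131 = 24,540 g.
Volume: 24,540 g ÷ 1.16 g/mL = 21,160 mL.

21.2 L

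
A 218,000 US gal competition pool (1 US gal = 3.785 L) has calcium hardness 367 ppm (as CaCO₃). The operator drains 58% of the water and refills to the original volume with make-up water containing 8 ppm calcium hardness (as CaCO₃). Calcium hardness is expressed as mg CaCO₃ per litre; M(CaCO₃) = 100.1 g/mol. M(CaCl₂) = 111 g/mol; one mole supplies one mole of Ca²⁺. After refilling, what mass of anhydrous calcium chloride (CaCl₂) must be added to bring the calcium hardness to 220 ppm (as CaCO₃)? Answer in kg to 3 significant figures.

Volume: 218,000 US gal × 3.785 L/gal = 825,130 L.
After draining 58% and refilling: 367 × 0.42 + 8 × 0.58 = 158.78 ppm.
Deficit to target: 220 − 158.78 = 61.22 mg/L.
As CaCO₃: 61.22 mg/L × 825,130 L = 50,510 g; ÷ 100.1 = 504.6 mol Ca²⁺.
Mass: 504.6 × 111 = 56,020 g.

56.0 kg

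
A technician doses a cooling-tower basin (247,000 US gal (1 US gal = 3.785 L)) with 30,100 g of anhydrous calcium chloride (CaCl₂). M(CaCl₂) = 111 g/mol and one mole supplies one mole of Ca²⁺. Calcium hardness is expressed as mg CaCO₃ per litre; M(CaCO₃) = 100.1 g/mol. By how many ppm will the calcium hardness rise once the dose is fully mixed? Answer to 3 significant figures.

29.0 ppm

Volume: 247,000 US gal × 3.785 L/gal = 934,895 L.
Moles of Ca²⁺: 30,100 g ÷ 111 g/mol = 271.2 mol.
As CaCO₃: 271.2 mol × 100.1 g/mol = 27,140 g.
Rise: 27,140 g / 934,895 L × 1000 = 29.03 mg/L.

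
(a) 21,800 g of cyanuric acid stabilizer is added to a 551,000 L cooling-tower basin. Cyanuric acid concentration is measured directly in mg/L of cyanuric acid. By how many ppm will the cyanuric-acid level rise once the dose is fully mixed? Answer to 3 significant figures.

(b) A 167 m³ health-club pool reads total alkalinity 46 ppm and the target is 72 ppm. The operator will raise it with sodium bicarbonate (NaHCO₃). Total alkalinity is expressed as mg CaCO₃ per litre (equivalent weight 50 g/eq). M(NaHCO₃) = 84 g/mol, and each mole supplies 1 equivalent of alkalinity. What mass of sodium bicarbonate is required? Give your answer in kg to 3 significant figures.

(a) Rise: 21,800 g / 551,000 L × 1000 = 39.56 mg/L.

(b) Volume: 167 m³ = 167,000 L.
(b) Alkalinity to add: (72 − 46) = 26 mg/L as CaCO₃ × 167,000 L = 4342 g as CaCO₃.
(b) Equivalents: 4342 g ÷ 50 g/eq = 86.84 eq.
(b) NaHCO₃ supplies 1 eq per mole → 86.84 mol.
(b) Mass: 86.84 mol × 84 g/mol = 7295 g.

(a) 39.6 ppm; (b) 7.29 kg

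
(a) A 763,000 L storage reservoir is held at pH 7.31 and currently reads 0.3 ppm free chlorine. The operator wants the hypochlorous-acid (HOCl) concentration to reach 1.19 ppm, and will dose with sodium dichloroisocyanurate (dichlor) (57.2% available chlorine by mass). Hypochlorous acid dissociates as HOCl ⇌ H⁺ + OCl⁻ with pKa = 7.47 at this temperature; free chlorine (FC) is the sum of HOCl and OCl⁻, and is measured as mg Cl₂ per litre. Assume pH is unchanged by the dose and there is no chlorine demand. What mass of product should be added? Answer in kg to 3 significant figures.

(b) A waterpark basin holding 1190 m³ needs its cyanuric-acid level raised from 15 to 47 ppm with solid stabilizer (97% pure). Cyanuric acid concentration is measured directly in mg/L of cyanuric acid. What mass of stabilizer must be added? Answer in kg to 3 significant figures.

(a) 2.29 kg; (b) 39.3 kg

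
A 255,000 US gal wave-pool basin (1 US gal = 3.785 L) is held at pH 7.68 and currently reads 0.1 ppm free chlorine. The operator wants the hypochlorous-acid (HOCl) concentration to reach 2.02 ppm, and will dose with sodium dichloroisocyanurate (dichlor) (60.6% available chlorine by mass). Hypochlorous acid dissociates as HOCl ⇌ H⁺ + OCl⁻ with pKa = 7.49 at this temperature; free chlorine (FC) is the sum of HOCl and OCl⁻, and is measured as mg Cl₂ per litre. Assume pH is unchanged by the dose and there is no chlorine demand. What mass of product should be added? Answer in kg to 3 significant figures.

Volume: 255,000 US gal × 3.785 L/gal = 965,175 L.
[OCl⁻]/[HOCl] = 10^(pH − pKa) = 10^(7.68 − 7.49) = 1.549; fraction as HOCl = 1/(1 + 1.549) = 0.3923.
Free chlorine required for 2.02 ppm HOCl: 2.02 / 0.3923 = 5.149 ppm.
FC to add: 5.149 − 0.1 = 5.049 mg/L as Cl₂.
Cl₂ equivalent: 5.049 mg/L × 965,175 L = 4873 g.
Product at 60.6% available Cl: 4873 / 0.606 = 8041 g.

8.04 kg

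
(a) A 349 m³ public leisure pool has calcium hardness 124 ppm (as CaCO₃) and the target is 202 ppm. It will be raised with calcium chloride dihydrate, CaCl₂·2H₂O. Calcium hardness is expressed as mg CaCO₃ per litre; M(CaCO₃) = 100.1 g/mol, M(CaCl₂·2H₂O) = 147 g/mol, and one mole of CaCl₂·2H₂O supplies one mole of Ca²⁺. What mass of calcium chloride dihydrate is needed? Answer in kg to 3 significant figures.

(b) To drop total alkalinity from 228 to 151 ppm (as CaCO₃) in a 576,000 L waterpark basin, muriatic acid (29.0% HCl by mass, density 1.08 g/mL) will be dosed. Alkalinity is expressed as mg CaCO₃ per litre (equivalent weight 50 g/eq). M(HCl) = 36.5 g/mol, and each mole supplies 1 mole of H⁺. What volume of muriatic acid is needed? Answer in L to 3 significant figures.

(a) Volume: 349 m³ = 349,000 L.
(a) Hardness to add: (202 − 124) = 78 mg/L as CaCO₃ × 349,000 L = 27,220 g as CaCO₃.
(a) Moles of Ca²⁺ (1 mol Ca²⁺ ≡ 1 mol CaCO₃): 27,220 / 100.1 g/mol = 271.9 mol.
(a) Mass of CaCl₂·2H₂O: 271.9 × 147 = 39,980 g.

(b) Alkalinity to neutralize: (228 − 151) = 77 mg/L as CaCO₃ × 576,000 L = 44,350 g as CaCO₃.
(b) Equivalents of H⁺ required: 44,350 ÷ 50 g/eq = 887 eq = 887 mol HCl.
(b) Mass of HCl: 887 × 36.5 = 32,380 g.
(b) Mass of 29.0% solution: 32,380 / 0.29 = 111,600 g.
(b) Volume: 111,600 g ÷ 1.08 g/mL = 103,400 mL.

(a) 40.0 kg; (b) 103 L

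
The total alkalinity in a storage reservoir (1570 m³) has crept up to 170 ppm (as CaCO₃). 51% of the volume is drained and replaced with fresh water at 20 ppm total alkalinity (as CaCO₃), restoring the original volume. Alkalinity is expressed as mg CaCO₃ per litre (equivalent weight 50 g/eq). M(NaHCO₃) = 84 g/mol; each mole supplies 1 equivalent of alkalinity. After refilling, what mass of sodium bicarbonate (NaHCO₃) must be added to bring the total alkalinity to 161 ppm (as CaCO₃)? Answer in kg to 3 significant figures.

178 kg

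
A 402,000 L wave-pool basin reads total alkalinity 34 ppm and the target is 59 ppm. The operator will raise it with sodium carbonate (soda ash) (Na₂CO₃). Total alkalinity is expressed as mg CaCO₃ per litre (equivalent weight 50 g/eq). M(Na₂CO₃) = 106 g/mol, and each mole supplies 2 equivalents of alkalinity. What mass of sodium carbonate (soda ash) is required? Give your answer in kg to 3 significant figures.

Alkalinity to add: (59 − 34) = 25 mg/L as CaCO₃ × 402,000 L = 10,050 g as CaCO₃.
Equivalents: 10,050 g ÷ 50 g/eq = 201 eq.
Each mole of Na₂CO₃ supplies 2 eq, so 201 / 2 = 100.5 mol.
Mass: 100.5 mol × 106 g/mol = 10,650 g.

10.7 kg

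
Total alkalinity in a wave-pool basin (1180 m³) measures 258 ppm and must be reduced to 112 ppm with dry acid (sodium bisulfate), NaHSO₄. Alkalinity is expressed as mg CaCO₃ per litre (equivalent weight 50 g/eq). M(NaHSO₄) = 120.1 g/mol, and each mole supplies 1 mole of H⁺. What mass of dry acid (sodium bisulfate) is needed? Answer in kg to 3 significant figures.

414 kg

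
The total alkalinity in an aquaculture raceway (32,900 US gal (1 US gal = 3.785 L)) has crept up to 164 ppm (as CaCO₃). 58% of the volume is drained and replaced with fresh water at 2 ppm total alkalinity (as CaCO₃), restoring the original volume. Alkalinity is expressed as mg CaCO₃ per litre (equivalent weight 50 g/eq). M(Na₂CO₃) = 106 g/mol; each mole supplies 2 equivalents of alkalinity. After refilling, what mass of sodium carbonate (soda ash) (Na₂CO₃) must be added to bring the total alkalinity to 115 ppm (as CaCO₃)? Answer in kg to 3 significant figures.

Volume: 32,900 US gal × 3.785 L/gal = 124,526 L.
After draining 58% and refilling: 164 × 0.42 + 2 × 0.58 = 70.04 ppm.
Deficit to target: 115 − 70.04 = 44.96 mg/L.
As CaCO₃: 44.96 mg/L × 124,526 L = 5599 g; ÷ 50 g/eq ÷ 2 = 55.99 mol Na₂CO₃.
Mass: 55.99 × 106 = 5935 g.

5.93 kg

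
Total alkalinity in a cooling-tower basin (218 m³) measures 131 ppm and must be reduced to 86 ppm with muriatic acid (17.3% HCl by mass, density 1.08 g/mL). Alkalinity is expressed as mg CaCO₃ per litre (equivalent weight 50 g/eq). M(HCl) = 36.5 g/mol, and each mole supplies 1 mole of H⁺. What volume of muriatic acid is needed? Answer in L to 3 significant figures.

Volume: 218 m³ = 218,000 L.
Alkalinity to neutralize: (131 − 86) = 45 mg/L as CaCO₃ × 218,000 L = 9810 g as CaCO₃.
Equivalents of H⁺ required: 9810 ÷ 50 g/eq = 196.2 eq = 196.2 mol HCl.
Mass of HCl: 196.2 × 36.5 = 7161 g.
Mass of 17.3% solution: 7161 / 0.173 = 41,390 g.
Volume: 41,390 g ÷ 1.08 g/mL = 38,330 mL.

38.3 L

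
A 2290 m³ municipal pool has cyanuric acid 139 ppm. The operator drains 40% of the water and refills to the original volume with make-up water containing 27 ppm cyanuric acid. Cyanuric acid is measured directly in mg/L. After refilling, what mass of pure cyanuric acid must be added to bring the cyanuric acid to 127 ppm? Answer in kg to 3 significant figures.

75.1 kg

Volume: 2290 m³ = 2,290,000 L.
After draining 40% and refilling: 139 × 0.60 + 27 × 0.40 = 94.2 ppm.
Deficit to target: 127 − 94.2 = 32.8 mg/L.
Mass: 32.8 mg/L × 2,290,000 L = 75,110 g cyanuric acid.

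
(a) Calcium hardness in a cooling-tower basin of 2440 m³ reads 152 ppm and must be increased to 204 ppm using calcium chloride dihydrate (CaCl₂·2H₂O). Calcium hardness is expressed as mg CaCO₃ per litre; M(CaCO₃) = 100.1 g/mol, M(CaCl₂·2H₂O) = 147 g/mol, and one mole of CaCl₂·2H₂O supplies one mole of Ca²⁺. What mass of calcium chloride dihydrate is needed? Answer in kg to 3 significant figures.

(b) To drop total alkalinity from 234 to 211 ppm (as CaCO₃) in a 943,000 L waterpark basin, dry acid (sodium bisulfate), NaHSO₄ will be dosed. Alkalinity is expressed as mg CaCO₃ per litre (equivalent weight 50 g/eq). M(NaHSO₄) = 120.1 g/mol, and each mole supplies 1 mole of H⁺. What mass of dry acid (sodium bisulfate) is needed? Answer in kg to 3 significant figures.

(a) 186 kg; (b) 52.1 kg

(a) Volume: 2440 m³ = 2,440,000 L.
(a) Hardness to add: (204 − 152) = 52 mg/L as CaCO₃ × 2,440,000 L = 126,900 g as CaCO₃.
(a) Moles of Ca²⁺ (1 mol Ca²⁺ ≡ 1 mol CaCO₃): 126,900 / 100.1 g/mol = 1268 mol.
(a) Mass of CaCl₂·2H₂O: 1268 × 147 = 186,300 g.

(b) Alkalinity to neutralize: (234 − 211) = 23 mg/L as CaCO₃ × 943,000 L = 21,690 g as CaCO₃.
(b) Equivalents of H⁺ required: 21,690 ÷ 50 g/eq = 433.8 eq = 433.8 mol NaHSO₄.
(b) Mass of NaHSO₄: 433.8 × 120.1 = 52,100 g.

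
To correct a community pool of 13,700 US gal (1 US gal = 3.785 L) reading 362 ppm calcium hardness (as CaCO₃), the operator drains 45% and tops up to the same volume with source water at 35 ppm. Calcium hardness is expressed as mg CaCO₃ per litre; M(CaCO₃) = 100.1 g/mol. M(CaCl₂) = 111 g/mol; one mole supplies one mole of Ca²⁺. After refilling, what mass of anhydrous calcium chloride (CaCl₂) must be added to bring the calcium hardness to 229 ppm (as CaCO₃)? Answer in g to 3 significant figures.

Volume: 13,700 US gal × 3.785 L/gal = 51,854 L.
After draining 45% and refilling: 362 × 0.55 + 35 × 0.45 = 214.85 ppm.
Deficit to target: 229 − 214.85 = 14.15 mg/L.
As CaCO₃: 14.15 mg/L × 51,854 L = 733.7 g; ÷ 100.1 = 7.33 mol Ca²⁺.
Mass: 7.33 × 111 = 813.6 g.

814 g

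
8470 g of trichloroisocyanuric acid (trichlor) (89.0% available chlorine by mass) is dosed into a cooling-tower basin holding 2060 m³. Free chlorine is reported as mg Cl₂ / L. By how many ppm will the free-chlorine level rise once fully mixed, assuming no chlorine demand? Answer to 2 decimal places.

Volume: 2060 m³ = 2,060,000 L.
Available chlorine delivered: 8470 g × 0.89 = 7538 g as Cl₂.
Concentration rise: 7538 g / 2,060,000 L = 3.659 mg/L = 3.66 ppm.

3.66 ppm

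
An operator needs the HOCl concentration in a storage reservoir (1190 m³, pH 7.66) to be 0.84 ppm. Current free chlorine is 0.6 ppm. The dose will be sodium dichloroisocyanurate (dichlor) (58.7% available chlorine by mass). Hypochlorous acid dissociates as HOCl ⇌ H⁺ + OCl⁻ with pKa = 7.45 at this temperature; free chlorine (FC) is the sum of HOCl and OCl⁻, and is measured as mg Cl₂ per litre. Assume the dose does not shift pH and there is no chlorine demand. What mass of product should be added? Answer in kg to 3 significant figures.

Volume: 1190 m³ = 1,190,000 L.
[OCl⁻]/[HOCl] = 10^(pH − pKa) = 10^(7.66 − 7.45) = 1.622; fraction as HOCl = 1/(1 + 1.622) = 0.3814.
Free chlorine required for 0.84 ppm HOCl: 0.84 / 0.3814 = 2.202 ppm.
FC to add: 2.202 − 0.6 = 1.602 mg/L as Cl₂.
Cl₂ equivalent: 1.602 mg/L × 1,190,000 L = 1907 g.
Product at 58.7% available Cl: 1907 / 0.587 = 3248 g.

3.25 kg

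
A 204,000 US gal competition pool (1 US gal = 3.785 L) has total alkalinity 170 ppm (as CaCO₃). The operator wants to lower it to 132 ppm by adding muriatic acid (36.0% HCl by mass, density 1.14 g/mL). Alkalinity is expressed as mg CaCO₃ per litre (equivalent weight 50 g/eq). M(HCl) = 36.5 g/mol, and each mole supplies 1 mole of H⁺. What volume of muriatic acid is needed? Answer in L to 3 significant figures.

52.2 L

Volume: 204,000 US gal × 3.785 L/gal = 772,140 L.
Alkalinity to neutralize: (170 − 132) = 38 mg/L as CaCO₃ × 772,140 L = 29,340 g as CaCO₃.
Equivalents of H⁺ required: 29,340 ÷ 50 g/eq = 586.8 eq = 586.8 mol HCl.
Mass of HCl: 586.8 × 36.5 = 21,420 g.
Mass of 36.0% solution: 21,420 / 0.36 = 59,500 g.
Volume: 59,500 g ÷ 1.14 g/mL = 52,190 mL.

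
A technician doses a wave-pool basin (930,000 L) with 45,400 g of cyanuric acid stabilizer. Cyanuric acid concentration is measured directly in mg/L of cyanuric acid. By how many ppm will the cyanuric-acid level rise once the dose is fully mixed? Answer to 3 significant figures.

48.8 ppm

Rise: 45,400 g / 930,000 L × 1000 = 48.82 mg/L.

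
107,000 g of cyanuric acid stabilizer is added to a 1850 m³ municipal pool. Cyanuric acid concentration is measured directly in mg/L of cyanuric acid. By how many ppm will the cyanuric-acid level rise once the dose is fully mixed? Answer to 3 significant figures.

57.8 ppm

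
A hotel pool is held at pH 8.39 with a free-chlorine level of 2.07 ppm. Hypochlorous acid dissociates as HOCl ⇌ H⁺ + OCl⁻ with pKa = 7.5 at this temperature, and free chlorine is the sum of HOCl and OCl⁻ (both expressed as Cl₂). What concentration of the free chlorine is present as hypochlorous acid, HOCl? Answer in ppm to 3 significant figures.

[OCl⁻]/[HOCl] = 10^(pH − pKa) = 10^(8.39 − 7.5) = 10^0.89 = 7.762.
Fraction as HOCl = 1 / (1 + 7.762) = 0.1141.
HOCl = 0.1141 × 2.07 ppm = 0.2362 ppm.

0.236 ppm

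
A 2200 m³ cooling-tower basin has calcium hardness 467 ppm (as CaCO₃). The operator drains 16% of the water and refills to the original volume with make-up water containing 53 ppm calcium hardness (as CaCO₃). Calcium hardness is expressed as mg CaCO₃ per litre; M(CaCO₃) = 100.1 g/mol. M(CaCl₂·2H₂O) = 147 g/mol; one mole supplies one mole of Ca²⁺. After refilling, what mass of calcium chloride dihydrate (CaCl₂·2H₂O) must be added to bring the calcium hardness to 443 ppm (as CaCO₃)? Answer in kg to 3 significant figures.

Volume: 2200 m³ = 2,200,000 L.
After draining 16% and refilling: 467 × 0.84 + 53 × 0.16 = 400.76 ppm.
Deficit to target: 443 − 400.76 = 42.24 mg/L.
As CaCO₃: 42.24 mg/L × 2,200,000 L = 92,930 g; ÷ 100.1 = 928.4 mol Ca²⁺.
Mass: 928.4 × 147 = 136,500 g.

136 kg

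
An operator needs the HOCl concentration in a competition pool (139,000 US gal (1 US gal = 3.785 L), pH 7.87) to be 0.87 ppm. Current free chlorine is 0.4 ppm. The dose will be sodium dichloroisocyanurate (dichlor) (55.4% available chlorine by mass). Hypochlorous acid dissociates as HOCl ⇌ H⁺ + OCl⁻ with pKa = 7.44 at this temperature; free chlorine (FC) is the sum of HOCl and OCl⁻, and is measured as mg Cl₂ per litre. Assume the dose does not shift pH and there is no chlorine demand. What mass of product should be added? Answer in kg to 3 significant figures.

Volume: 139,000 US gal × 3.785 L/gal = 526,115 L.
[OCl⁻]/[HOCl] = 10^(pH − pKa) = 10^(7.87 − 7.44) = 2.692; fraction as HOCl = 1/(1 + 2.692) = 0.2709.
Free chlorine required for 0.87 ppm HOCl: 0.87 / 0.2709 = 3.212 ppm.
FC to add: 3.212 − 0.4 = 2.812 mg/L as Cl₂.
Cl₂ equivalent: 2.812 mg/L × 526,115 L = 1479 g.
Product at 55.4% available Cl: 1479 / 0.554 = 2670 g.

2.67 kg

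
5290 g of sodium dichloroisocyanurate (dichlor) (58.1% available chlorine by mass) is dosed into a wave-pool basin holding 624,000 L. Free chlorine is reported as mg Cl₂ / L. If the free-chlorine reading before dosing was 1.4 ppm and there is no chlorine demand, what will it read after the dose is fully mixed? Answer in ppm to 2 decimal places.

6.33 ppm

Available chlorine delivered: 5290 g × 0.581 = 3073 g as Cl₂.
Concentration rise: 3073 g / 624,000 L = 4.925 mg/L = 4.93 ppm.
Final FC: 1.4 + 4.93 = 6.33 ppm.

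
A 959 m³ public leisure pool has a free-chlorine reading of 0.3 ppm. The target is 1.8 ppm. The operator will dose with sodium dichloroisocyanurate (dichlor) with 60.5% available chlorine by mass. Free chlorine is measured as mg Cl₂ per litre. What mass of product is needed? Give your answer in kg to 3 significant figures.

2.38 kg

Volume: 959 m³ = 959,000 L.
Chlorine deficit: 1.8 − 0.3 = 1.5 ppm = 1.5 mg/L as Cl₂.
Cl₂ equivalent needed: 1.5 mg/L × 959,000 L = 1,438,000 mg = 1438 g.
Product at 60.5% available chlorine: 1438 / 0.605 = 2378 g.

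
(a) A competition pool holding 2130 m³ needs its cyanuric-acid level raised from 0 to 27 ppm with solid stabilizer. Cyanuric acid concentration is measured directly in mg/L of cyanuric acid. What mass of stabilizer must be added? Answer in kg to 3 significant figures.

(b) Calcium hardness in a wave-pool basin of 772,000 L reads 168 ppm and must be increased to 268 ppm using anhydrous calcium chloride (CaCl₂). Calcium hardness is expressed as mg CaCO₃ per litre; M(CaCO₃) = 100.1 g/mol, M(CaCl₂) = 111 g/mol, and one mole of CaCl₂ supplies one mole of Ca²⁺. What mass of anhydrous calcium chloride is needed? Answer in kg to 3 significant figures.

(a) 57.5 kg; (b) 85.6 kg

(a) Volume: 2130 m³ = 2,130,000 L.
(a) CYA to add: (27 − 0) = 27 mg/L × 2,130,000 L = 57,510 g cyanuric acid.

(b) Hardness to add: (268 − 168) = 100 mg/L as CaCO₃ × 772,000 L = 77,200 g as CaCO₃.
(b) Moles of Ca²⁺ (1 mol Ca²⁺ ≡ 1 mol CaCO₃): 77,200 / 100.1 g/mol = 771.2 mol.
(b) Mass of CaCl₂: 771.2 × 111 = 85,610 g.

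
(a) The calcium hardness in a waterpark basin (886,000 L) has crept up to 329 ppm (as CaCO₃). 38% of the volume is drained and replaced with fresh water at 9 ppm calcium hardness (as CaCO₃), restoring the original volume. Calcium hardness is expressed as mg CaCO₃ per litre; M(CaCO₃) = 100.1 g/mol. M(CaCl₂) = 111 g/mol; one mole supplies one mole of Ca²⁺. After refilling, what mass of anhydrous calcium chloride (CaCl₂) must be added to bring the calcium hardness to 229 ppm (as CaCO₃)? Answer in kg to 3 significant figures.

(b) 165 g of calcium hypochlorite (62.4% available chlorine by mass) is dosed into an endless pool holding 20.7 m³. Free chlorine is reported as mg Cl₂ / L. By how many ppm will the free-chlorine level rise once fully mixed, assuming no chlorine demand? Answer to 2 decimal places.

(a) 21.2 kg; (b) 4.97 ppm

(a) After draining 38% and refilling: 329 × 0.62 + 9 × 0.38 = 207.4 ppm.
(a) Deficit to target: 229 − 207.4 = 21.6 mg/L.
(a) As CaCO₃: 21.6 mg/L × 886,000 L = 19,140 g; ÷ 100.1 = 191.2 mol Ca²⁺.
(a) Mass: 191.2 × 111 = 21,220 g.

(b) Volume: 20.7 m³ = 20,700 L.
(b) Available chlorine delivered: 165 g × 0.624 = 103 g as Cl₂.
(b) Concentration rise: 103 g / 20,700 L = 4.974 mg/L = 4.97 ppm.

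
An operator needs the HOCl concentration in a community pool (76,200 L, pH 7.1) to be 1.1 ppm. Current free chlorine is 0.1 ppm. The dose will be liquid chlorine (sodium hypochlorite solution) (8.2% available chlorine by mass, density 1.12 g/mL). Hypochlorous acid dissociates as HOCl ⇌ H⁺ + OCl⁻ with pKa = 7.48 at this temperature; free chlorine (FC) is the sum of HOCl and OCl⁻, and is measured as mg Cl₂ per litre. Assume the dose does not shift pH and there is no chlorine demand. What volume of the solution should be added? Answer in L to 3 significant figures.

[OCl⁻]/[HOCl] = 10^(pH − pKa) = 10^(7.1 − 7.48) = 0.4169; fraction as HOCl = 1/(1 + 0.4169) = 0.7058.
Free chlorine required for 1.1 ppm HOCl: 1.1 / 0.7058 = 1.559 ppm.
FC to add: 1.559 − 0.1 = 1.459 mg/L as Cl₂.
Cl₂ equivalent: 1.459 mg/L × 76,200 L = 111.1 g.
Product at 8.2% available Cl: 111.1 / 0.082 = 1355 g.
Volume: 1355 g ÷ 1.12 g/mL = 1210 mL.

1.21 L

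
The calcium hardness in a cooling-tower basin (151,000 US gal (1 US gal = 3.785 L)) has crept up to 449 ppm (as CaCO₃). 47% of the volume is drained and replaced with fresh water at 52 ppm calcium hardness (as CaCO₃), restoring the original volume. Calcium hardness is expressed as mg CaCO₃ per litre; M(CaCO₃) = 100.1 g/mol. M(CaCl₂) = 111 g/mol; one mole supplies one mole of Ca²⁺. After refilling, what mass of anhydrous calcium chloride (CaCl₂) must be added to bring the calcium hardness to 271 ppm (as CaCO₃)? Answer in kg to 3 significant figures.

5.44 kg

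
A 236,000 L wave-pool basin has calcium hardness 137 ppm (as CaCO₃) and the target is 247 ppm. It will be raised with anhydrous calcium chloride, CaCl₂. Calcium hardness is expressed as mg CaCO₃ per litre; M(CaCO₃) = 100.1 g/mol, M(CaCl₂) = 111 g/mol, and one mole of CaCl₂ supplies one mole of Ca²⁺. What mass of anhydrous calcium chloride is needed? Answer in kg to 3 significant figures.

28.8 kg

Hardness to add: (247 − 137) = 110 mg/L as CaCO₃ × 236,000 L = 25,960 g as CaCO₃.
Moles of Ca²⁺ (1 mol Ca²⁺ ≡ 1 mol CaCO₃): 25,960 / 100.1 g/mol = 259.3 mol.
Mass of CaCl₂: 259.3 × 111 = 28,790 g.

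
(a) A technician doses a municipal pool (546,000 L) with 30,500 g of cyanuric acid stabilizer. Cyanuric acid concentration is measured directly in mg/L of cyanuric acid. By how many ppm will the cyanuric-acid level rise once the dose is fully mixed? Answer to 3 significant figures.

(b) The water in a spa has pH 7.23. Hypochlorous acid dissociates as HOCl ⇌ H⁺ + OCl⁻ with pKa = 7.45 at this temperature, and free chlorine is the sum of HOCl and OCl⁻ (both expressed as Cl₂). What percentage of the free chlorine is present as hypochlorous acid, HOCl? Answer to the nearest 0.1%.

(a) Rise: 30,500 g / 546,000 L × 1000 = 55.86 mg/L.

(b) [OCl⁻]/[HOCl] = 10^(pH − pKa) = 10^(7.23 − 7.45) = 10^-0.22 = 0.6026.
(b) Fraction as HOCl = 1 / (1 + 0.6026) = 0.624.

(a) 55.9 ppm; (b) 62.4%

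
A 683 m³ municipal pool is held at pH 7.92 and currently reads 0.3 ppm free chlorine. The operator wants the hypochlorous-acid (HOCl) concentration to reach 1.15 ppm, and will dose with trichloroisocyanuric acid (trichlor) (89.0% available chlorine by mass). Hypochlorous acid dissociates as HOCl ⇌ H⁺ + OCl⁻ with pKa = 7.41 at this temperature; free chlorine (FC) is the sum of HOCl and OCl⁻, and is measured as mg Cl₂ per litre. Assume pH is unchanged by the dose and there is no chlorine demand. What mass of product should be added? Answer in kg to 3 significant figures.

3.51 kg

Volume: 683 m³ = 683,000 L.
[OCl⁻]/[HOCl] = 10^(pH − pKa) = 10^(7.92 − 7.41) = 3.236; fraction as HOCl = 1/(1 + 3.236) = 0.2361.
Free chlorine required for 1.15 ppm HOCl: 1.15 / 0.2361 = 4.871 ppm.
FC to add: 4.871 − 0.3 = 4.571 mg/L as Cl₂.
Cl₂ equivalent: 4.571 mg/L × 683,000 L = 3122 g.
Product at 89.0% available Cl: 3122 / 0.89 = 3508 g.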